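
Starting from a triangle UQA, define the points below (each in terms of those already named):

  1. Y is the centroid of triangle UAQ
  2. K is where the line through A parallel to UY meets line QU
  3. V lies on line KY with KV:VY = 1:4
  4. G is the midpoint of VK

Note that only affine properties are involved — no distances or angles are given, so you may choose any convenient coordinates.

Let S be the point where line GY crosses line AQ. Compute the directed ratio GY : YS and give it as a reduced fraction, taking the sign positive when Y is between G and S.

Work in coordinates with U = (0, 0), Q = (1, 0), A = (0, 1).
1. Y is the centroid of triangle UAQ ⇒ Y = (1/3, 1/3)
2. K is where the line through A parallel to UY meets line QU ⇒ K = (-1, 0)
3. V lies on line KY with KV:VY = 1:4 ⇒ V = (-11/15, 1/15)
4. G is the midpoint of VK ⇒ G = (-13/15, 1/30)
line GY meets AQ at S = (3/5, 2/5)
Y = G + t·(S−G) with t = 9/11, so GY:YS = 9/11:2/11

GY:YS = 9/2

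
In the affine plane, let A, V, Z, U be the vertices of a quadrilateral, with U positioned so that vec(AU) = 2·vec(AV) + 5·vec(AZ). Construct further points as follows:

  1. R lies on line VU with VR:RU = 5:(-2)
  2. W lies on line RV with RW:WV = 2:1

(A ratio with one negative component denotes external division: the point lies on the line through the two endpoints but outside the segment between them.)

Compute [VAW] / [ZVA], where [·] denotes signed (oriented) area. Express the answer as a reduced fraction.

[VAW]:[ZVA] = 25/9

Choose coordinates A = (0, 0), V = (1, 0), Z = (0, 1), U = (2, 5).
1. R lies on line VU with VR:RU = 5:(-2) ⇒ R = (8/3, 25/3)
2. W lies on line RV with RW:WV = 2:1 ⇒ W = (14/9, 25/9)
2·[VAW] = -25/9, 2·[ZVA] = -1
[VAW]:[ZVA] = -25/9:-1 = 25/9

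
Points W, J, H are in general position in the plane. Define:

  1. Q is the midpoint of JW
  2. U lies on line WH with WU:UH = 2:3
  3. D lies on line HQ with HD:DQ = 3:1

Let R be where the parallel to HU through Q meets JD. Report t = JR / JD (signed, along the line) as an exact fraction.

t = 4/5

Set W = (0, 0), J = (1, 0), H = (0, 1); any affine frame gives the same invariant.
1. Q is the midpoint of JW ⇒ Q = (1/2, 0)
2. U lies on line WH with WU:UH = 2:3 ⇒ U = (0, 2/5)
3. D lies on line HQ with HD:DQ = 3:1 ⇒ D = (3/8, 1/4)
through Q parallel to HU: direction (0, -3/5); meets JD at R = (1/2, 1/5)
R = J + t·(D−J) with t = 4/5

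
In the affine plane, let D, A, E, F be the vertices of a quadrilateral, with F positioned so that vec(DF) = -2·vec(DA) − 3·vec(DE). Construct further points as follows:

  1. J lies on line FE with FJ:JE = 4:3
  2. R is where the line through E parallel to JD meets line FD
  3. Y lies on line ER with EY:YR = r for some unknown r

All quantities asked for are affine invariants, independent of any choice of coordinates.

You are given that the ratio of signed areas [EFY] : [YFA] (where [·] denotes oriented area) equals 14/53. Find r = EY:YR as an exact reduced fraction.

Work in coordinates with D = (0, 0), A = (1, 0), E = (0, 1), F = (-2, -3).
1. J lies on line FE with FJ:JE = 4:3 ⇒ J = (-6/7, -5/7)
2. R is where the line through E parallel to JD meets line FD ⇒ R = (3/2, 9/4)
3. With EY:YR = r, write λ = r/(r+1) so Y = E + λ·(R−E); Y is affine-linear in λ
Every point depending on Y is an affine combination of Y and λ-independent points, so each such coordinate is linear in λ; the λ² term in each signed area is a multiple of (R−E)×(R−E) = 0, so 2·[EFY] and 2·[YFA] are each linear in λ. Evaluating at λ=0 and λ=1:
  2·[EFY] = 7/2·λ,   2·[YFA] = -3/4·λ + 6
So [EFY]:[YFA] = (7/2·λ) / (-3/4·λ + 6). Setting this equal to 14/53:
  7/2·λ = 14/53·(-3/4·λ + 6)  ⇒  λ = 3/7
Then r = λ/(1−λ) = (3/7)/(4/7) = 3/4. Check: with r = 3/4, Y = (9/14, 43/28) and [EFY]:[YFA] = 14/53 as required.

r = 3/4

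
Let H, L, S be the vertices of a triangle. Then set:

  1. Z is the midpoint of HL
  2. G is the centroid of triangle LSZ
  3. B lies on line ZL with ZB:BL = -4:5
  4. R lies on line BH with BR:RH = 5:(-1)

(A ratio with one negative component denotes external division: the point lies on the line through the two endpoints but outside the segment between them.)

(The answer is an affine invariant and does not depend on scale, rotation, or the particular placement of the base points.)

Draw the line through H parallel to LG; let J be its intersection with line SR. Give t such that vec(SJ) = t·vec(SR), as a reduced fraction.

t = 4/3

Assign H = (0, 0), L = (1, 0), S = (0, 1) — the answer is frame-independent, so this choice is without loss of generality.
1. Z is the midpoint of HL ⇒ Z = (1/2, 0)
2. G is the centroid of triangle LSZ ⇒ G = (1/2, 1/3)
3. B lies on line ZL with ZB:BL = -4:5 ⇒ B = (-3/2, 0)
4. R lies on line BH with BR:RH = 5:(-1) ⇒ R = (3/8, 0)
through H parallel to LG: direction (-1/2, 1/3); meets SR at J = (1/2, -1/3)
J = S + t·(R−S) with t = 4/3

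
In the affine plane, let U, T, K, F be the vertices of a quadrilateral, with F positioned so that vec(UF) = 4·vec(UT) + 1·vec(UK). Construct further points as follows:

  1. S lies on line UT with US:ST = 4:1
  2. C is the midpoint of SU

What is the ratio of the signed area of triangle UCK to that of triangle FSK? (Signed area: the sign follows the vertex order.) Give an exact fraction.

[UCK]:[FSK] = -1/10

Assign U = (0, 0), T = (1, 0), K = (0, 1), F = (4, 1) — the answer is frame-independent, so this choice is without loss of generality.
1. S lies on line UT with US:ST = 4:1 ⇒ S = (4/5, 0)
2. C is the midpoint of SU ⇒ C = (2/5, 0)
2·[UCK] = 2/5, 2·[FSK] = -4
[UCK]:[FSK] = 2/5:-4 = -1/10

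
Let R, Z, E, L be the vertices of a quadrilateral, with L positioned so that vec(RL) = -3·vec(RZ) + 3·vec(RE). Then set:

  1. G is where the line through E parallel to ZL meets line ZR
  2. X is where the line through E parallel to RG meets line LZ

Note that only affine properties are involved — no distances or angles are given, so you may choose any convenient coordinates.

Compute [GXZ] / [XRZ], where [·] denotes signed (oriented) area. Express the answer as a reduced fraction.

[GXZ]:[XRZ] = 1/3

Choose coordinates R = (0, 0), Z = (1, 0), E = (0, 1), L = (-3, 3).
1. G is where the line through E parallel to ZL meets line ZR ⇒ G = (4/3, 0)
2. X is where the line through E parallel to RG meets line LZ ⇒ X = (-1/3, 1)
2·[GXZ] = 1/3, 2·[XRZ] = 1
[GXZ]:[XRZ] = 1/3:1 = 1/3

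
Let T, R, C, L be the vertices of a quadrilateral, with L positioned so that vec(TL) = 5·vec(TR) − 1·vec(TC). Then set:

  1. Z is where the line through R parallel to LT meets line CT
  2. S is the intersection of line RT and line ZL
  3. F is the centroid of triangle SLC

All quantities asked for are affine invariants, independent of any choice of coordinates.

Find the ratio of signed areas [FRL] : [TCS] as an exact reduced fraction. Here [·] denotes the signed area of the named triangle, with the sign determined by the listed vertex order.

Assign T = (0, 0), R = (1, 0), C = (0, 1), L = (5, -1) — the answer is frame-independent, so this choice is without loss of generality.
1. Z is where the line through R parallel to LT meets line CT ⇒ Z = (0, 1/5)
2. S is the intersection of line RT and line ZL ⇒ S = (5/6, 0)
3. F is the centroid of triangle SLC ⇒ F = (35/18, 0)
2·[FRL] = 17/18, 2·[TCS] = -5/6
[FRL]:[TCS] = 17/18:-5/6 = -17/15

[FRL]:[TCS] = -17/15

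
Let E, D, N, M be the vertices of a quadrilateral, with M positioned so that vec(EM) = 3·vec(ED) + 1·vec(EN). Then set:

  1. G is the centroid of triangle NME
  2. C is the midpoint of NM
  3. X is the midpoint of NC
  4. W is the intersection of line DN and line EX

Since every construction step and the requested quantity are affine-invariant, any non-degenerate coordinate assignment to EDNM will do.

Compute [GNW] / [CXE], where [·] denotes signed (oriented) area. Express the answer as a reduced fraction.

Set E = (0, 0), D = (1, 0), N = (0, 1), M = (3, 1); any affine frame gives the same invariant.
1. G is the centroid of triangle NME ⇒ G = (1, 2/3)
2. C is the midpoint of NM ⇒ C = (3/2, 1)
3. X is the midpoint of NC ⇒ X = (3/4, 1)
4. W is the intersection of line DN and line EX ⇒ W = (3/7, 4/7)
2·[GNW] = 2/7, 2·[CXE] = 3/4
[GNW]:[CXE] = 2/7:3/4 = 8/21

[GNW]:[CXE] = 8/21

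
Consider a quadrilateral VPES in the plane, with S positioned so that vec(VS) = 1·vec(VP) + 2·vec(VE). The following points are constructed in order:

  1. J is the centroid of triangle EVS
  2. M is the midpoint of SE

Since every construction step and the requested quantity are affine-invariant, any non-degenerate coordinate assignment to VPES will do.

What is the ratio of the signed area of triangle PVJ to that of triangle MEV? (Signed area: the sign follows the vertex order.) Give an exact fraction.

Work in coordinates with V = (0, 0), P = (1, 0), E = (0, 1), S = (1, 2).
1. J is the centroid of triangle EVS ⇒ J = (1/3, 1)
2. M is the midpoint of SE ⇒ M = (1/2, 3/2)
2·[PVJ] = -1, 2·[MEV] = 1/2
[PVJ]:[MEV] = -1:1/2 = -2

[PVJ]:[MEV] = -2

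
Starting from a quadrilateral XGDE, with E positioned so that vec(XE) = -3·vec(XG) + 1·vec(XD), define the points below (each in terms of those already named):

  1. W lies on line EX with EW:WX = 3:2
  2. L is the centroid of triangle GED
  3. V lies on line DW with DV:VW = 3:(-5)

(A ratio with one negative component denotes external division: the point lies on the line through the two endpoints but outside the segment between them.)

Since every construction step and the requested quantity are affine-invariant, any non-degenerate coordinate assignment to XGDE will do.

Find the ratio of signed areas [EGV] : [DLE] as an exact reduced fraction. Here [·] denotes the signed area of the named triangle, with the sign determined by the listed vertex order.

[EGV]:[DLE] = -42/5

Choose coordinates X = (0, 0), G = (1, 0), D = (0, 1), E = (-3, 1).
1. W lies on line EX with EW:WX = 3:2 ⇒ W = (-6/5, 2/5)
2. L is the centroid of triangle GED ⇒ L = (-2/3, 2/3)
3. V lies on line DW with DV:VW = 3:(-5) ⇒ V = (9/5, 19/10)
2·[EGV] = 42/5, 2·[DLE] = -1
[EGV]:[DLE] = 42/5:-1 = -42/5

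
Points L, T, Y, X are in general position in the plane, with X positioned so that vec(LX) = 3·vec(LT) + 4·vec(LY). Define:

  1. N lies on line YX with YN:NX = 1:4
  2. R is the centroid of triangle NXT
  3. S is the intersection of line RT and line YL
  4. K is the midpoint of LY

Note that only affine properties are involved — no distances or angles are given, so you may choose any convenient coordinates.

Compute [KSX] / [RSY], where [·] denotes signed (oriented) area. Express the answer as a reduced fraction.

[KSX]:[RSY] = -40/23

Choose coordinates L = (0, 0), T = (1, 0), Y = (0, 1), X = (3, 4).
1. N lies on line YX with YN:NX = 1:4 ⇒ N = (3/5, 8/5)
2. R is the centroid of triangle NXT ⇒ R = (23/15, 28/15)
3. S is the intersection of line RT and line YL ⇒ S = (0, -7/2)
4. K is the midpoint of LY ⇒ K = (0, 1/2)
2·[KSX] = 12, 2·[RSY] = -69/10
[KSX]:[RSY] = 12:-69/10 = -40/23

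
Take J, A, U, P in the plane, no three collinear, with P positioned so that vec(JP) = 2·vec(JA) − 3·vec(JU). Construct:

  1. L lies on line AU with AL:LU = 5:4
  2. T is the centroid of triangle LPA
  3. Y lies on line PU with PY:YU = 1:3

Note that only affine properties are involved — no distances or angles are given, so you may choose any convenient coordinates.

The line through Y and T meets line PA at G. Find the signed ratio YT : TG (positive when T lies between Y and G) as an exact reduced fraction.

YT:TG = 7/20

Assign J = (0, 0), A = (1, 0), U = (0, 1), P = (2, -3) — the answer is frame-independent, so this choice is without loss of generality.
1. L lies on line AU with AL:LU = 5:4 ⇒ L = (4/9, 5/9)
2. T is the centroid of triangle LPA ⇒ T = (31/27, -22/27)
3. Y lies on line PU with PY:YU = 1:3 ⇒ Y = (3/2, -2)
line YT meets PA at G = (1/7, 18/7)
T = Y + t·(G−Y) with t = 7/27, so YT:TG = 7/27:20/27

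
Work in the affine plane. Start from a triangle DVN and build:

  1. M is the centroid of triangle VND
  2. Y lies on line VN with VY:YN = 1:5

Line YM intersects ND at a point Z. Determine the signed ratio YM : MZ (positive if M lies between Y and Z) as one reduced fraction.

YM:MZ = 3/2

Work in coordinates with D = (0, 0), V = (1, 0), N = (0, 1).
1. M is the centroid of triangle VND ⇒ M = (1/3, 1/3)
2. Y lies on line VN with VY:YN = 1:5 ⇒ Y = (5/6, 1/6)
line YM meets ND at Z = (0, 4/9)
M = Y + t·(Z−Y) with t = 3/5, so YM:MZ = 3/5:2/5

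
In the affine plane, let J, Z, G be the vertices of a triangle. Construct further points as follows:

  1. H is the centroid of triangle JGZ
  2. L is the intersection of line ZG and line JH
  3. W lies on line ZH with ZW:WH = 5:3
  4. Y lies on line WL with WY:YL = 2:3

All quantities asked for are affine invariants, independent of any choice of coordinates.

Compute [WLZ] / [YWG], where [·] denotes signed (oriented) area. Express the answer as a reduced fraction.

[WLZ]:[YWG] = 5/2

Choose coordinates J = (0, 0), Z = (1, 0), G = (0, 1).
1. H is the centroid of triangle JGZ ⇒ H = (1/3, 1/3)
2. L is the intersection of line ZG and line JH ⇒ L = (1/2, 1/2)
3. W lies on line ZH with ZW:WH = 5:3 ⇒ W = (7/12, 5/24)
4. Y lies on line WL with WY:YL = 2:3 ⇒ Y = (11/20, 13/40)
2·[WLZ] = -5/48, 2·[YWG] = -1/24
[WLZ]:[YWG] = -5/48:-1/24 = 5/2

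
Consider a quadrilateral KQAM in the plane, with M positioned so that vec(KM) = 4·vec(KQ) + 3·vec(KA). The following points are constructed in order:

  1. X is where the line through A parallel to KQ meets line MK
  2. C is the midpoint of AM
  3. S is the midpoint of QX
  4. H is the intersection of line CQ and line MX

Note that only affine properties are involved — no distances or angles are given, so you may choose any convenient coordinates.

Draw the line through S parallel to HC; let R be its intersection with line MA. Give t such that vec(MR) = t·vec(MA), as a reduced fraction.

t = 19/36

Work in coordinates with K = (0, 0), Q = (1, 0), A = (0, 1), M = (4, 3).
1. X is where the line through A parallel to KQ meets line MK ⇒ X = (4/3, 1)
2. C is the midpoint of AM ⇒ C = (2, 2)
3. S is the midpoint of QX ⇒ S = (7/6, 1/2)
4. H is the intersection of line CQ and line MX ⇒ H = (8/5, 6/5)
through S parallel to HC: direction (2/5, 4/5); meets MA at R = (17/9, 35/18)
R = M + t·(A−M) with t = 19/36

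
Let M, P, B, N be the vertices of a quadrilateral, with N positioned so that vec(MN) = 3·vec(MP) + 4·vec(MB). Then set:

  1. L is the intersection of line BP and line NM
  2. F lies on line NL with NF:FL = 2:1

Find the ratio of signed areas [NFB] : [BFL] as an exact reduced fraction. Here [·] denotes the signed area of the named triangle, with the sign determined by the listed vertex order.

Assign M = (0, 0), P = (1, 0), B = (0, 1), N = (3, 4) — the answer is frame-independent, so this choice is without loss of generality.
1. L is the intersection of line BP and line NM ⇒ L = (3/7, 4/7)
2. F lies on line NL with NF:FL = 2:1 ⇒ F = (9/7, 12/7)
2·[NFB] = -12/7, 2·[BFL] = -6/7
[NFB]:[BFL] = -12/7:-6/7 = 2

[NFB]:[BFL] = 2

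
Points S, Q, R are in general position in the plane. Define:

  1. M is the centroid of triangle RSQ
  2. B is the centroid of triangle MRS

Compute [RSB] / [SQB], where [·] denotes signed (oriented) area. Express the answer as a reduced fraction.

Assign S = (0, 0), Q = (1, 0), R = (0, 1) — the answer is frame-independent, so this choice is without loss of generality.
1. M is the centroid of triangle RSQ ⇒ M = (1/3, 1/3)
2. B is the centroid of triangle MRS ⇒ B = (1/9, 4/9)
2·[RSB] = 1/9, 2·[SQB] = 4/9
[RSB]:[SQB] = 1/9:4/9 = 1/4

[RSB]:[SQB] = 1/4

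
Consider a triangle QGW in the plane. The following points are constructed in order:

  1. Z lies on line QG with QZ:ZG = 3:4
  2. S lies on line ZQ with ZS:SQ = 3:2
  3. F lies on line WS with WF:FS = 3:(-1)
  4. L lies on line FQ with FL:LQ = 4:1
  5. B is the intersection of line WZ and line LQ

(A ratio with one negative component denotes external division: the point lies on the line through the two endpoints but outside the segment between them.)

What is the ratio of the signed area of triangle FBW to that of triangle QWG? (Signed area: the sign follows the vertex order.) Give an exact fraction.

[FBW]:[QWG] = -81/35

Work in coordinates with Q = (0, 0), G = (1, 0), W = (0, 1).
1. Z lies on line QG with QZ:ZG = 3:4 ⇒ Z = (3/7, 0)
2. S lies on line ZQ with ZS:SQ = 3:2 ⇒ S = (6/35, 0)
3. F lies on line WS with WF:FS = 3:(-1) ⇒ F = (9/35, -1/2)
4. L lies on line FQ with FL:LQ = 4:1 ⇒ L = (9/175, -1/10)
5. B is the intersection of line WZ and line LQ ⇒ B = (18/7, -5)
2·[FBW] = 81/35, 2·[QWG] = -1
[FBW]:[QWG] = 81/35:-1 = -81/35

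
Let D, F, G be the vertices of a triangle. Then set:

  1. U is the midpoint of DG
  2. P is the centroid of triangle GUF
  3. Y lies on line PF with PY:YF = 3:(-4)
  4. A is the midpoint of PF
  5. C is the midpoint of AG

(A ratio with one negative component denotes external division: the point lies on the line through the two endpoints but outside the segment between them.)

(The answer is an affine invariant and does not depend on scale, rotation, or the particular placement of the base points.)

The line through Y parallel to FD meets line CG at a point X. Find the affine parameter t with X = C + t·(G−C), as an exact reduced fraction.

Work in coordinates with D = (0, 0), F = (1, 0), G = (0, 1).
1. U is the midpoint of DG ⇒ U = (0, 1/2)
2. P is the centroid of triangle GUF ⇒ P = (1/3, 1/2)
3. Y lies on line PF with PY:YF = 3:(-4) ⇒ Y = (-5/3, 2)
4. A is the midpoint of PF ⇒ A = (2/3, 1/4)
5. C is the midpoint of AG ⇒ C = (1/3, 5/8)
through Y parallel to FD: direction (-1, 0); meets CG at X = (-8/9, 2)
X = C + t·(G−C) with t = 11/3

t = 11/3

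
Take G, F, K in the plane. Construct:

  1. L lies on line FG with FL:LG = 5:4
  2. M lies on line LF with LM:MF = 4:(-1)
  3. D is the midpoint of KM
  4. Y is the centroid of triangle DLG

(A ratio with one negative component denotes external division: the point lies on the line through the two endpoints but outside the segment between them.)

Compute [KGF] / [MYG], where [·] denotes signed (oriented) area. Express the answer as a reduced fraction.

[KGF]:[MYG] = 81/16

Work in coordinates with G = (0, 0), F = (1, 0), K = (0, 1).
1. L lies on line FG with FL:LG = 5:4 ⇒ L = (4/9, 0)
2. M lies on line LF with LM:MF = 4:(-1) ⇒ M = (32/27, 0)
3. D is the midpoint of KM ⇒ D = (16/27, 1/2)
4. Y is the centroid of triangle DLG ⇒ Y = (28/81, 1/6)
2·[KGF] = 1, 2·[MYG] = 16/81
[KGF]:[MYG] = 1:16/81 = 81/16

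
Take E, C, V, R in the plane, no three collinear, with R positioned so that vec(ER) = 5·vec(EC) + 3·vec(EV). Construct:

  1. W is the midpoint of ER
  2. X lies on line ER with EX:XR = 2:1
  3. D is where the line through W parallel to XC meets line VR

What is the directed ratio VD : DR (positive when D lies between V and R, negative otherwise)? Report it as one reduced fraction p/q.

Work in coordinates with E = (0, 0), C = (1, 0), V = (0, 1), R = (5, 3).
1. W is the midpoint of ER ⇒ W = (5/2, 3/2)
2. X lies on line ER with EX:XR = 2:1 ⇒ X = (10/3, 2)
3. D is where the line through W parallel to XC meets line VR ⇒ D = (115/32, 39/16)
D = V + t·(R−V) with t = 23/32, so VD:DR = t:(1−t) = 23/32:9/32

VD:DR = 23/9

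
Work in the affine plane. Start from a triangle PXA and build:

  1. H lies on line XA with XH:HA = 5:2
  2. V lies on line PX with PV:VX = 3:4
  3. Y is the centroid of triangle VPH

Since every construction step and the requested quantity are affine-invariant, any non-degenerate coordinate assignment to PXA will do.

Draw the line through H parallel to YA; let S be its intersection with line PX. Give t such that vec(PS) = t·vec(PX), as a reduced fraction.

t = 57/112

Set P = (0, 0), X = (1, 0), A = (0, 1); any affine frame gives the same invariant.
1. H lies on line XA with XH:HA = 5:2 ⇒ H = (2/7, 5/7)
2. V lies on line PX with PV:VX = 3:4 ⇒ V = (3/7, 0)
3. Y is the centroid of triangle VPH ⇒ Y = (5/21, 5/21)
through H parallel to YA: direction (-5/21, 16/21); meets PX at S = (57/112, 0)
S = P + t·(X−P) with t = 57/112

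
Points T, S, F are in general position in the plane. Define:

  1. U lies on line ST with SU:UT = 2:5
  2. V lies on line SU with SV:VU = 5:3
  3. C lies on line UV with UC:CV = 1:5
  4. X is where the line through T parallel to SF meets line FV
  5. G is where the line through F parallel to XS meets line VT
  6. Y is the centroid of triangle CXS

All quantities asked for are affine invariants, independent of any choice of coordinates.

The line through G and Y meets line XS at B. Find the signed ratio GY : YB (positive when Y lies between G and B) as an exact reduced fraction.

GY:YB = 33/23

Set T = (0, 0), S = (1, 0), F = (0, 1); any affine frame gives the same invariant.
1. U lies on line ST with SU:UT = 2:5 ⇒ U = (5/7, 0)
2. V lies on line SU with SV:VU = 5:3 ⇒ V = (23/28, 0)
3. C lies on line UV with UC:CV = 1:5 ⇒ C = (41/56, 0)
4. X is where the line through T parallel to SF meets line FV ⇒ X = (23/5, -23/5)
5. G is where the line through F parallel to XS meets line VT ⇒ G = (18/23, 0)
6. Y is the centroid of triangle CXS ⇒ Y = (591/280, -23/15)
line GY meets XS at B = (167/55, -1288/495)
Y = G + t·(B−G) with t = 33/56, so GY:YB = 33/56:23/56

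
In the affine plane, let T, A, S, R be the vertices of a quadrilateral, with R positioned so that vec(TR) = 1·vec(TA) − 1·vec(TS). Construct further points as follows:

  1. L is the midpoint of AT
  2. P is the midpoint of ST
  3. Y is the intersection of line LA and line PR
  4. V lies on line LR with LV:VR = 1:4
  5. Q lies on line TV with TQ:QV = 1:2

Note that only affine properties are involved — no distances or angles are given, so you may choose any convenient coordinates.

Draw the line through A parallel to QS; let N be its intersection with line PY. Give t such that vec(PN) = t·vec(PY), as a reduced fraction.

Assign T = (0, 0), A = (1, 0), S = (0, 1), R = (1, -1) — the answer is frame-independent, so this choice is without loss of generality.
1. L is the midpoint of AT ⇒ L = (1/2, 0)
2. P is the midpoint of ST ⇒ P = (0, 1/2)
3. Y is the intersection of line LA and line PR ⇒ Y = (1/3, 0)
4. V lies on line LR with LV:VR = 1:4 ⇒ V = (3/5, -1/5)
5. Q lies on line TV with TQ:QV = 1:2 ⇒ Q = (1/5, -1/15)
through A parallel to QS: direction (-1/5, 16/15); meets PY at N = (29/23, -32/23)
N = P + t·(Y−P) with t = 87/23

t = 87/23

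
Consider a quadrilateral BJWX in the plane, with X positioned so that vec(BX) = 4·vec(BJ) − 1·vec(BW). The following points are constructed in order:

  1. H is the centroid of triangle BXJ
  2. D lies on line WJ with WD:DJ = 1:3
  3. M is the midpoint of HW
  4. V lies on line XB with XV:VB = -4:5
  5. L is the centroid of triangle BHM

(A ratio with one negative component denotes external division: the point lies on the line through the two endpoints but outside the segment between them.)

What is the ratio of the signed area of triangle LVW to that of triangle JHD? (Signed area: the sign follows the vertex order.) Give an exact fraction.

[LVW]:[JHD] = 60

Work in coordinates with B = (0, 0), J = (1, 0), W = (0, 1), X = (4, -1).
1. H is the centroid of triangle BXJ ⇒ H = (5/3, -1/3)
2. D lies on line WJ with WD:DJ = 1:3 ⇒ D = (1/4, 3/4)
3. M is the midpoint of HW ⇒ M = (5/6, 1/3)
4. V lies on line XB with XV:VB = -4:5 ⇒ V = (20, -5)
5. L is the centroid of triangle BHM ⇒ L = (5/6, 0)
2·[LVW] = 15, 2·[JHD] = 1/4
[LVW]:[JHD] = 15:1/4 = 60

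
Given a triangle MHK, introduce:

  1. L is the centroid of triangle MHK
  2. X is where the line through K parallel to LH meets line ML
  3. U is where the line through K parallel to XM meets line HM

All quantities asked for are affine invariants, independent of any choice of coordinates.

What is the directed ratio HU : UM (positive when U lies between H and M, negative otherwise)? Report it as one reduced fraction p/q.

Work in coordinates with M = (0, 0), H = (1, 0), K = (0, 1).
1. L is the centroid of triangle MHK ⇒ L = (1/3, 1/3)
2. X is where the line through K parallel to LH meets line ML ⇒ X = (2/3, 2/3)
3. U is where the line through K parallel to XM meets line HM ⇒ U = (-1, 0)
U = H + t·(M−H) with t = 2, so HU:UM = t:(1−t) = 2:-1

HU:UM = -2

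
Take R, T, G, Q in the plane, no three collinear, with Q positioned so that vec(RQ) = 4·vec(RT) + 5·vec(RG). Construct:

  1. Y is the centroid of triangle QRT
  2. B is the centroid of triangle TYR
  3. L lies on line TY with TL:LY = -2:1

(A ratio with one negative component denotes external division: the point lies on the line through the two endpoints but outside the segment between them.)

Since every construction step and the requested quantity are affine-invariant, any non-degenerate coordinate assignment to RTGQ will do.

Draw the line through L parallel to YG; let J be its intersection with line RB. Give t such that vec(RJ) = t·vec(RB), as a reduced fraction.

Assign R = (0, 0), T = (1, 0), G = (0, 1), Q = (4, 5) — the answer is frame-independent, so this choice is without loss of generality.
1. Y is the centroid of triangle QRT ⇒ Y = (5/3, 5/3)
2. B is the centroid of triangle TYR ⇒ B = (8/9, 5/9)
3. L lies on line TY with TL:LY = -2:1 ⇒ L = (7/3, 10/3)
through L parallel to YG: direction (-5/3, -2/3); meets RB at J = (32/3, 20/3)
J = R + t·(B−R) with t = 12

t = 12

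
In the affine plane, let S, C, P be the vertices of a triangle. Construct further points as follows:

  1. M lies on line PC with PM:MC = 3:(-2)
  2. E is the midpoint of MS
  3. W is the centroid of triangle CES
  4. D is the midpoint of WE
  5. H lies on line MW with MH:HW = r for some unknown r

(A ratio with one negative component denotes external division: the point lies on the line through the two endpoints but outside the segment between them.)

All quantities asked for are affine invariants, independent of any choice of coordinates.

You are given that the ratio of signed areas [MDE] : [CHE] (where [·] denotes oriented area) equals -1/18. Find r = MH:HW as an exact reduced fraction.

Assign S = (0, 0), C = (1, 0), P = (0, 1) — the answer is frame-independent, so this choice is without loss of generality.
1. M lies on line PC with PM:MC = 3:(-2) ⇒ M = (3, -2)
2. E is the midpoint of MS ⇒ E = (3/2, -1)
3. W is the centroid of triangle CES ⇒ W = (5/6, -1/3)
4. D is the midpoint of WE ⇒ D = (7/6, -2/3)
5. With MH:HW = r, write λ = r/(r+1) so H = M + λ·(W−M); H is affine-linear in λ
Every point depending on H is an affine combination of H and λ-independent points, so each such coordinate is linear in λ; the λ² term in each signed area is a multiple of (W−M)×(W−M) = 0, so 2·[MDE] and 2·[CHE] are each linear in λ. Evaluating at λ=0 and λ=1:
  2·[MDE] = 1/6,   2·[CHE] = 4/3·λ − 1
So [MDE]:[CHE] = (1/6) / (4/3·λ − 1). Setting this equal to -1/18:
  1/6 = -1/18·(4/3·λ − 1)  ⇒  λ = -3/2
Then r = λ/(1−λ) = (-3/2)/(5/2) = -3/5. Check: with r = -3/5, H = (25/4, -9/2) and [MDE]:[CHE] = -1/18 as required.

r = -3/5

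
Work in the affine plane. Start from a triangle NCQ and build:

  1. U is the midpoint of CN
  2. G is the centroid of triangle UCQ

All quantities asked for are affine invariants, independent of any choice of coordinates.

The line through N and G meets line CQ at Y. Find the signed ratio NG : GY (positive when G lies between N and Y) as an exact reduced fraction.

Assign N = (0, 0), C = (1, 0), Q = (0, 1) — the answer is frame-independent, so this choice is without loss of generality.
1. U is the midpoint of CN ⇒ U = (1/2, 0)
2. G is the centroid of triangle UCQ ⇒ G = (1/2, 1/3)
line NG meets CQ at Y = (3/5, 2/5)
G = N + t·(Y−N) with t = 5/6, so NG:GY = 5/6:1/6

NG:GY = 5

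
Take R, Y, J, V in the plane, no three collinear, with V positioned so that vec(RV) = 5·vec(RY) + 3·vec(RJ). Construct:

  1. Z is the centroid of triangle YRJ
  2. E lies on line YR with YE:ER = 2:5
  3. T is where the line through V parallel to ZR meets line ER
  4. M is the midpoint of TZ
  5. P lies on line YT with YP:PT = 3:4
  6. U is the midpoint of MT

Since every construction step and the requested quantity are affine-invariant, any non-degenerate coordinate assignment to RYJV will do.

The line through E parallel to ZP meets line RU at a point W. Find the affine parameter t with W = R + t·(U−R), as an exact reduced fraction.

t = 5/13

Assign R = (0, 0), Y = (1, 0), J = (0, 1), V = (5, 3) — the answer is frame-independent, so this choice is without loss of generality.
1. Z is the centroid of triangle YRJ ⇒ Z = (1/3, 1/3)
2. E lies on line YR with YE:ER = 2:5 ⇒ E = (5/7, 0)
3. T is where the line through V parallel to ZR meets line ER ⇒ T = (2, 0)
4. M is the midpoint of TZ ⇒ M = (7/6, 1/6)
5. P lies on line YT with YP:PT = 3:4 ⇒ P = (10/7, 0)
6. U is the midpoint of MT ⇒ U = (19/12, 1/12)
through E parallel to ZP: direction (23/21, -1/3); meets RU at W = (95/156, 5/156)
W = R + t·(U−R) with t = 5/13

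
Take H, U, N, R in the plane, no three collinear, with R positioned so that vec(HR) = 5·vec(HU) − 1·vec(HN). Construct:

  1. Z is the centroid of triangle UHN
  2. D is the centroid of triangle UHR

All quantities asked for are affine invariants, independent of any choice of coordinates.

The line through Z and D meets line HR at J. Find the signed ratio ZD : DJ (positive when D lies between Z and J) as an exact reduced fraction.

Assign H = (0, 0), U = (1, 0), N = (0, 1), R = (5, -1) — the answer is frame-independent, so this choice is without loss of generality.
1. Z is the centroid of triangle UHN ⇒ Z = (1/3, 1/3)
2. D is the centroid of triangle UHR ⇒ D = (2, -1/3)
line ZD meets HR at J = (7/3, -7/15)
D = Z + t·(J−Z) with t = 5/6, so ZD:DJ = 5/6:1/6

ZD:DJ = 5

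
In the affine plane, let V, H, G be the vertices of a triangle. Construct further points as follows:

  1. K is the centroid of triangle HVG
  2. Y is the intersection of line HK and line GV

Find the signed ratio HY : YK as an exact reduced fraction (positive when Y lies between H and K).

HY:YK = -3

Work in coordinates with V = (0, 0), H = (1, 0), G = (0, 1).
1. K is the centroid of triangle HVG ⇒ K = (1/3, 1/3)
2. Y is the intersection of line HK and line GV ⇒ Y = (0, 1/2)
Y = H + t·(K−H) with t = 3/2, so HY:YK = t:(1−t) = 3/2:-1/2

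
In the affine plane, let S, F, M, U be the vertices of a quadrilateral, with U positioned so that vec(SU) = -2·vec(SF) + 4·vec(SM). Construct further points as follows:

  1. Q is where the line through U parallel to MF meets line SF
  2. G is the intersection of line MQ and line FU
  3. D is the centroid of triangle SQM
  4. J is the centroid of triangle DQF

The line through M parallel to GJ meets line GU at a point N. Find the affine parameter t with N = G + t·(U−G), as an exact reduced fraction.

t = -5/44

Set S = (0, 0), F = (1, 0), M = (0, 1), U = (-2, 4); any affine frame gives the same invariant.
1. Q is where the line through U parallel to MF meets line SF ⇒ Q = (2, 0)
2. G is the intersection of line MQ and line FU ⇒ G = (2/5, 4/5)
3. D is the centroid of triangle SQM ⇒ D = (2/3, 1/3)
4. J is the centroid of triangle DQF ⇒ J = (11/9, 1/9)
through M parallel to GJ: direction (37/45, -31/45); meets GU at N = (37/55, 24/55)
N = G + t·(U−G) with t = -5/44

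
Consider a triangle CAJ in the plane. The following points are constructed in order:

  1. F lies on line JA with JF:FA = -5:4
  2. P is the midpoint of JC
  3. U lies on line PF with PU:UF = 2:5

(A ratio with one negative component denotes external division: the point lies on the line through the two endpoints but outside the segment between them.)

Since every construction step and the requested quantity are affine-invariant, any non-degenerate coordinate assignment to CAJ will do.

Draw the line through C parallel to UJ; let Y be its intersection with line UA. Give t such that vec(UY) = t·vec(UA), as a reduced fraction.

Assign C = (0, 0), A = (1, 0), J = (0, 1) — the answer is frame-independent, so this choice is without loss of generality.
1. F lies on line JA with JF:FA = -5:4 ⇒ F = (5, -4)
2. P is the midpoint of JC ⇒ P = (0, 1/2)
3. U lies on line PF with PU:UF = 2:5 ⇒ U = (10/7, -11/14)
through C parallel to UJ: direction (-10/7, 25/14); meets UA at Y = (22/7, -55/14)
Y = U + t·(A−U) with t = -4

t = -4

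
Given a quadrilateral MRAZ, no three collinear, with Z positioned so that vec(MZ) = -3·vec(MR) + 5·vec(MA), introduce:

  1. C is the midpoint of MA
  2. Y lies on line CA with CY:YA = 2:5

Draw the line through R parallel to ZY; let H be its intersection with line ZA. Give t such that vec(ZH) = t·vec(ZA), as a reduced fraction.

Choose coordinates M = (0, 0), R = (1, 0), A = (0, 1), Z = (-3, 5).
1. C is the midpoint of MA ⇒ C = (0, 1/2)
2. Y lies on line CA with CY:YA = 2:5 ⇒ Y = (0, 9/14)
through R parallel to ZY: direction (3, -61/14); meets ZA at H = (19/5, -61/15)
H = Z + t·(A−Z) with t = 34/15

t = 34/15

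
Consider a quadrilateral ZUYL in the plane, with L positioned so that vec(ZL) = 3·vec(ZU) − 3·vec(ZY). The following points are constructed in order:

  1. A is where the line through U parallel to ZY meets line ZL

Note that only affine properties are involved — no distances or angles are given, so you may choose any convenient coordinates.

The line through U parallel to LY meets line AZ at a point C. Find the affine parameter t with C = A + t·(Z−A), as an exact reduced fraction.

Assign Z = (0, 0), U = (1, 0), Y = (0, 1), L = (3, -3) — the answer is frame-independent, so this choice is without loss of generality.
1. A is where the line through U parallel to ZY meets line ZL ⇒ A = (1, -1)
through U parallel to LY: direction (-3, 4); meets AZ at C = (4, -4)
C = A + t·(Z−A) with t = -3

t = -3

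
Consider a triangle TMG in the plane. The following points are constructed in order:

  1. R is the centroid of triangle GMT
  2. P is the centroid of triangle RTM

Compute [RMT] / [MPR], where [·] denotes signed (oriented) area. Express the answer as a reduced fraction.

Work in coordinates with T = (0, 0), M = (1, 0), G = (0, 1).
1. R is the centroid of triangle GMT ⇒ R = (1/3, 1/3)
2. P is the centroid of triangle RTM ⇒ P = (4/9, 1/9)
2·[RMT] = -1/3, 2·[MPR] = -1/9
[RMT]:[MPR] = -1/3:-1/9 = 3

[RMT]:[MPR] = 3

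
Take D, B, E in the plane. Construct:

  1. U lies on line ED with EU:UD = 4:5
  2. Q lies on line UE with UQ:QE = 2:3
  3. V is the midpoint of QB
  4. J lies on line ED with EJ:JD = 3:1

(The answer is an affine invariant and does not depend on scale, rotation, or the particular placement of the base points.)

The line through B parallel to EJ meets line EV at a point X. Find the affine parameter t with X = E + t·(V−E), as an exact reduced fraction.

t = 2

Set D = (0, 0), B = (1, 0), E = (0, 1); any affine frame gives the same invariant.
1. U lies on line ED with EU:UD = 4:5 ⇒ U = (0, 5/9)
2. Q lies on line UE with UQ:QE = 2:3 ⇒ Q = (0, 11/15)
3. V is the midpoint of QB ⇒ V = (1/2, 11/30)
4. J lies on line ED with EJ:JD = 3:1 ⇒ J = (0, 1/4)
through B parallel to EJ: direction (0, -3/4); meets EV at X = (1, -4/15)
X = E + t·(V−E) with t = 2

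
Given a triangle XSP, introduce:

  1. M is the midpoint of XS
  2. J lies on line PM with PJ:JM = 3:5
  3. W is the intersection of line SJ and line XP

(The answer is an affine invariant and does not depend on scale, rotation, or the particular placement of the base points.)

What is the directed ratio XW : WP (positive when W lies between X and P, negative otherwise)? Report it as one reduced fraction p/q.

Choose coordinates X = (0, 0), S = (1, 0), P = (0, 1).
1. M is the midpoint of XS ⇒ M = (1/2, 0)
2. J lies on line PM with PJ:JM = 3:5 ⇒ J = (3/16, 5/8)
3. W is the intersection of line SJ and line XP ⇒ W = (0, 10/13)
W = X + t·(P−X) with t = 10/13, so XW:WP = t:(1−t) = 10/13:3/13

XW:WP = 10/3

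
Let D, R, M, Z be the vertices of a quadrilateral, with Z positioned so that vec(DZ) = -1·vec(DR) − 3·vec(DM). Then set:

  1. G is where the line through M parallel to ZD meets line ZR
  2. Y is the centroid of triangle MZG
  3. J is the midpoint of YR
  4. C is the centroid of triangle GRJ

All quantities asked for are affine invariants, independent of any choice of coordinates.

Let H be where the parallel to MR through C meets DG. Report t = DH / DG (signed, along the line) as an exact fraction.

t = 101/306

Work in coordinates with D = (0, 0), R = (1, 0), M = (0, 1), Z = (-1, -3).
1. G is where the line through M parallel to ZD meets line ZR ⇒ G = (-5/3, -4)
2. Y is the centroid of triangle MZG ⇒ Y = (-8/9, -2)
3. J is the midpoint of YR ⇒ J = (1/18, -1)
4. C is the centroid of triangle GRJ ⇒ C = (-11/54, -5/3)
through C parallel to MR: direction (1, -1); meets DG at H = (-505/918, -202/153)
H = D + t·(G−D) with t = 101/306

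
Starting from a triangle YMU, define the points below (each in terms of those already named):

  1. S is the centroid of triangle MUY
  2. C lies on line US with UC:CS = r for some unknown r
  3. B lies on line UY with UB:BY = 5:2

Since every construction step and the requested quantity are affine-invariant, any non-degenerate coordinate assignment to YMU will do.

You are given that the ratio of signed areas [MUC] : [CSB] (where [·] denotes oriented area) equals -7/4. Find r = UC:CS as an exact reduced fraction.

Work in coordinates with Y = (0, 0), M = (1, 0), U = (0, 1).
1. S is the centroid of triangle MUY ⇒ S = (1/3, 1/3)
2. With UC:CS = r, write λ = r/(r+1) so C = U + λ·(S−U); C is affine-linear in λ
3. B lies on line UY with UB:BY = 5:2 ⇒ B = (0, 2/7)
Every point depending on C is an affine combination of C and λ-independent points, so each such coordinate is linear in λ; the λ² term in each signed area is a multiple of (S−U)×(S−U) = 0, so 2·[MUC] and 2·[CSB] are each linear in λ. Evaluating at λ=0 and λ=1:
  2·[MUC] = 1/3·λ,   2·[CSB] = 5/21·λ − 5/21
So [MUC]:[CSB] = (1/3·λ) / (5/21·λ − 5/21). Setting this equal to -7/4:
  1/3·λ = -7/4·(5/21·λ − 5/21)  ⇒  λ = 5/9
Then r = λ/(1−λ) = (5/9)/(4/9) = 5/4. Check: with r = 5/4, C = (5/27, 17/27) and [MUC]:[CSB] = -7/4 as required.

r = 5/4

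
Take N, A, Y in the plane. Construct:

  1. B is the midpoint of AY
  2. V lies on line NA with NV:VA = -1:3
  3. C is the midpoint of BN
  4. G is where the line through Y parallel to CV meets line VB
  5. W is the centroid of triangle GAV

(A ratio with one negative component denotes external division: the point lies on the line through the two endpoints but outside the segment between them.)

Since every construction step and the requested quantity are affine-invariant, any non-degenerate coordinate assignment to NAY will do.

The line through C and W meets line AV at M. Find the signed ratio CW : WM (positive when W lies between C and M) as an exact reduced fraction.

Set N = (0, 0), A = (1, 0), Y = (0, 1); any affine frame gives the same invariant.
1. B is the midpoint of AY ⇒ B = (1/2, 1/2)
2. V lies on line NA with NV:VA = -1:3 ⇒ V = (-1/2, 0)
3. C is the midpoint of BN ⇒ C = (1/4, 1/4)
4. G is where the line through Y parallel to CV meets line VB ⇒ G = (9/2, 5/2)
5. W is the centroid of triangle GAV ⇒ W = (5/3, 5/6)
line CW meets AV at M = (-5/14, 0)
W = C + t·(M−C) with t = -7/3, so CW:WM = -7/3:10/3

CW:WM = -7/10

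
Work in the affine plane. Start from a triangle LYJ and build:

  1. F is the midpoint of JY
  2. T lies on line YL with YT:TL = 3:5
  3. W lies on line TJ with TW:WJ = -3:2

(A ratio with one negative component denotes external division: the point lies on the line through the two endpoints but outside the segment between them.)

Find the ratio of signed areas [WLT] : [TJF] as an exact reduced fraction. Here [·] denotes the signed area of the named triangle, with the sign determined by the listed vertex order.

Set L = (0, 0), Y = (1, 0), J = (0, 1); any affine frame gives the same invariant.
1. F is the midpoint of JY ⇒ F = (1/2, 1/2)
2. T lies on line YL with YT:TL = 3:5 ⇒ T = (5/8, 0)
3. W lies on line TJ with TW:WJ = -3:2 ⇒ W = (-5/4, 3)
2·[WLT] = 15/8, 2·[TJF] = -3/16
[WLT]:[TJF] = 15/8:-3/16 = -10

[WLT]:[TJF] = -10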